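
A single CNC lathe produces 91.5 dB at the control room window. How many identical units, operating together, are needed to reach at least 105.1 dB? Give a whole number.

23

N identical sources give L₁ + 10·log₁₀ N, so require 10·log₁₀ N ≥ 105.1 − 91.5 = 13.6 dB.
N ≥ 10^(13.6/10) = 22.909, so N = 23.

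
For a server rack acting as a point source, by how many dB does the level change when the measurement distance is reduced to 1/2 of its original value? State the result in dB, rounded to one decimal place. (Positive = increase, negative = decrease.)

+6.0 dB

A point source loses 6 dB per doubling of distance; generally ΔL = −20·log₁₀(r₂/r₁).
ΔL = −20·log₁₀(0.5) = +6.02 dB.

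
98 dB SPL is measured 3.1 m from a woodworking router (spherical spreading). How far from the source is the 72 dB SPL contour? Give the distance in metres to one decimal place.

61.9 m

Point-source spreading drops the level by 20·log₁₀(r₂/r₁); inverting, r₂/r₁ = 10^(ΔL/20).
r₂ = 3.1·10^((98−72)/20) = 3.1·10^(26.0/20) = 61.85 m.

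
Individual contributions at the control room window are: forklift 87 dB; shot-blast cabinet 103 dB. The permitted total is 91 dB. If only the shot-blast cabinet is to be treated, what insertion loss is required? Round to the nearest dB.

14 dB

Fixed contribution from the other source: Σ 10^(L/10) = 10^(87/10) = 5.012e+08 (87.00 dB).
The limit corresponds to 10^(91/10) = 1.259e+09; subtracting the fixed part leaves 7.577e+08 for the shot-blast cabinet, i.e. 88.80 dB.
So the shot-blast cabinet must be reduced from 103 to 88.80 dB: IL = 14.20 dB.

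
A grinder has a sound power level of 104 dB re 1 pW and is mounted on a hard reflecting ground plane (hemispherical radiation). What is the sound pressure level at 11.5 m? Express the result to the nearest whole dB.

Free-field hemispherical radiation: L_p = L_w − 10·log₁₀(2π·r²), r = 11.5 m.
2π·r² = 831 m², 10·log₁₀ of that is 29.196 dB.
L_p = 104 − 29.196 = 74.80 dB.

75 dB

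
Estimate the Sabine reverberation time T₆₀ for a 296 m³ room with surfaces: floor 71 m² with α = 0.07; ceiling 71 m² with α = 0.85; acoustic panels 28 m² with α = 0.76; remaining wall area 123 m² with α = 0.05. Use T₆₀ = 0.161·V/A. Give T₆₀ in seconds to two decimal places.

A = Σ Sᵢαᵢ = 71·0.07 + 71·0.85 + 28·0.76 + 123·0.05 = 92.75 m².
T₆₀ = 0.161 × 296 / 92.75 = 0.514 s.

0.51 s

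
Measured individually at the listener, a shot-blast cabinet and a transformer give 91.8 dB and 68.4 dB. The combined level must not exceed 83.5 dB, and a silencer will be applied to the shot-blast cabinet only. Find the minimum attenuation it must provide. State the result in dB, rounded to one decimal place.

Fixed contribution from the other source: Σ 10^(L/10) = 10^(68.4/10) = 6.918e+06 (68.40 dB).
The limit corresponds to 10^(83.5/10) = 2.239e+08; subtracting the fixed part leaves 2.170e+08 for the shot-blast cabinet, i.e. 83.36 dB.
Required insertion loss = 91.8 − 83.36 = 8.44 dB.

8.4 dB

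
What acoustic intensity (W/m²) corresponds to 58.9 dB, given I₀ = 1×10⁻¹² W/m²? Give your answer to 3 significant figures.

I/I₀ = 10^(58.9/10) = 7.762e+05, so I = 7.762e+05 × 10⁻¹² W/m².

7.76e-07 W/m²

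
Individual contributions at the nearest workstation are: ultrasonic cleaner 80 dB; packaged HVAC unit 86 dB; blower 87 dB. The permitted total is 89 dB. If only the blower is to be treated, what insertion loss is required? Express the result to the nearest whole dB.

2 dB

Everything except the blower sums to 10^(80/10) + 10^(86/10) = 4.981e+08 in linear terms, 86.97 dB.
To meet 89 dB overall, the treated blower may contribute at most 10^(89/10) − 4.981e+08 = 2.962e+08, i.e. 84.72 dB.
Required insertion loss = 87 − 84.72 = 2.28 dB.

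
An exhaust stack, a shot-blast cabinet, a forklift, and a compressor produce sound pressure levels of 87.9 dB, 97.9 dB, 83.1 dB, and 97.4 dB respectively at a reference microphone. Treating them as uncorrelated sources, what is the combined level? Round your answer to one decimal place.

For uncorrelated sources the intensities add, so convert each level to linear form, sum, and take 10·log₁₀ of the total.
Σ 10^(L/10) = 10^(87.9/10) + 10^(97.9/10) + 10^(83.1/10) + 10^(97.4/10) = 1.248e+10.
L_total = 10·log₁₀(1.248e+10) = 100.96 dB.

101.0 dB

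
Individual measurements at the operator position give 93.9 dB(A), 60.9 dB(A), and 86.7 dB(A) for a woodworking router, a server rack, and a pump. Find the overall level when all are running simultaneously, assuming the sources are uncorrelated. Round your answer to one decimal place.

For uncorrelated sources the intensities add, so convert each level to linear form, sum, and take 10·log₁₀ of the total.
Σ 10^(L/10) = 10^(93.9/10) + 10^(60.9/10) + 10^(86.7/10) = 2.924e+09.
L_total = 10·log₁₀(2.924e+09) = 94.66 dB(A).

94.7 dB(A)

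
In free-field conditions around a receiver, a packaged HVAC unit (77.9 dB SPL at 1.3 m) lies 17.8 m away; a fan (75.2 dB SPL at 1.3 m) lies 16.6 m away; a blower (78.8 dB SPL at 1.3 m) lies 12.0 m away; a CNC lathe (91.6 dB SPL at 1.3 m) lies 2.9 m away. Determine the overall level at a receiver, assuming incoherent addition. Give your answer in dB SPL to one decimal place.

84.7 dB SPL

First find each source's level at the receiver (point-source: −20·log₁₀(r/r_ref)), then combine on an intensity basis.
packaged HVAC unit: 77.9 − 20·log₁₀(17.8/1.3) = 77.9 − 22.73 = 55.17 dB SPL.
fan: 75.2 − 20·log₁₀(16.6/1.3) = 75.2 − 22.12 = 53.08 dB SPL.
blower: 78.8 − 20·log₁₀(12.0/1.3) = 78.8 − 19.30 = 59.50 dB SPL.
CNC lathe: 91.6 − 20·log₁₀(2.9/1.3) = 91.6 − 6.97 = 84.63 dB SPL.
Σ 10^(L/10) = 2.919e+08 → L_total = 10·log₁₀(2.919e+08) = 84.65 dB SPL.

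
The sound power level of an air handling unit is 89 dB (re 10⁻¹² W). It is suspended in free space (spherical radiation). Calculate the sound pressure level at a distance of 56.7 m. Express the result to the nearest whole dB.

43 dB

Free-field spherical radiation: L_p = L_w − 10·log₁₀(4π·r²), r = 56.7 m.
4π·r² = 4.04e+04 m², 10·log₁₀ of that is 46.064 dB.
L_p = 89 − 46.064 = 42.94 dB.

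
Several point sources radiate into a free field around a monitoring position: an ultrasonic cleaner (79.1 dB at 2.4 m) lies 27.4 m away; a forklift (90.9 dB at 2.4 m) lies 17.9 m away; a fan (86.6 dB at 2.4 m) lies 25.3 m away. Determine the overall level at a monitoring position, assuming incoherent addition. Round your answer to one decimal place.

Apply inverse-square spreading to bring every level to the receiver, then sum 10^(L/10).
ultrasonic cleaner: 79.1 − 20·log₁₀(27.4/2.4) = 79.1 − 21.15 = 57.95 dB.
forklift: 90.9 − 20·log₁₀(17.9/2.4) = 90.9 − 17.45 = 73.45 dB.
fan: 86.6 − 20·log₁₀(25.3/2.4) = 86.6 − 20.46 = 66.14 dB.
Σ 10^(L/10) = 2.685e+07 → L_total = 10·log₁₀(2.685e+07) = 74.29 dB.

74.3 dB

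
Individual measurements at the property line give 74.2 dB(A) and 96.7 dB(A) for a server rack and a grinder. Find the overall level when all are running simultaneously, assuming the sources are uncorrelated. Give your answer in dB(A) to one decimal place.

Incoherent sources combine by intensity addition: L_total = 10·log₁₀(Σ 10^(L_i/10)).
Σ 10^(L/10) = 10^(74.2/10) + 10^(96.7/10) = 4.704e+09.
L_total = 10·log₁₀(4.704e+09) = 96.72 dB(A).

96.7 dB(A)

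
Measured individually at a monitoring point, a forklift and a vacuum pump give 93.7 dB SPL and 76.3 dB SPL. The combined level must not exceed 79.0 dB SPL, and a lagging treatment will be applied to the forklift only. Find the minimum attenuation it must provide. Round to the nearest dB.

Everything except the forklift sums to 10^(76.3/10) = 4.266e+07 in linear terms, 76.30 dB SPL.
To meet 79.0 dB SPL overall, the treated forklift may contribute at most 10^(79.0/10) − 4.266e+07 = 3.677e+07, i.e. 75.66 dB SPL.
So the forklift must be reduced from 93.7 to 75.66 dB SPL: IL = 18.04 dB.

18 dB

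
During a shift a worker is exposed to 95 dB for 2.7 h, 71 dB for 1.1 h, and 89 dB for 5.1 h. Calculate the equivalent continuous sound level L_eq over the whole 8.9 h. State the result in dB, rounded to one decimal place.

L_eq = 10·log₁₀[(1/T)·Σ tᵢ·10^(Lᵢ/10)] with T = 8.9 h.
Σ tᵢ·10^(Lᵢ/10) = 2.7·10^(95/10) + 1.1·10^(71/10) + 5.1·10^(89/10) = 1.260e+10.
L_eq = 10·log₁₀(1.260e+10/8.9) = 91.51 dB.

91.5 dB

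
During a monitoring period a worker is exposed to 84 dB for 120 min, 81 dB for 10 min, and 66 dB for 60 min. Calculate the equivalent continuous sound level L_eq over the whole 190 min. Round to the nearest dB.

82 dB

Weight each interval's intensity by its duration and average over T = 190 min:
Σ tᵢ·10^(Lᵢ/10) = 120·10^(84/10) + 10·10^(81/10) + 60·10^(66/10) = 3.164e+10.
L_eq = 10·log₁₀(3.164e+10/190) = 82.21 dB.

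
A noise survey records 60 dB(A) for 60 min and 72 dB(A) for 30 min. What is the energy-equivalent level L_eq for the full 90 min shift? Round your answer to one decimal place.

L_eq = 10·log₁₀[(1/T)·Σ tᵢ·10^(Lᵢ/10)] with T = 90 min.
Σ tᵢ·10^(Lᵢ/10) = 60·10^(60/10) + 30·10^(72/10) = 5.355e+08.
L_eq = 10·log₁₀(5.355e+08/90) = 67.74 dB(A).

67.7 dB(A)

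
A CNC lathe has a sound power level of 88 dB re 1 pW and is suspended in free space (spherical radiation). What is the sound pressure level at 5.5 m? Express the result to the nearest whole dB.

Free-field spherical radiation: L_p = L_w − 10·log₁₀(4π·r²), r = 5.5 m.
4π·r² = 380.1 m², 10·log₁₀ of that is 25.799 dB.
L_p = 88 − 25.799 = 62.20 dB.

62 dB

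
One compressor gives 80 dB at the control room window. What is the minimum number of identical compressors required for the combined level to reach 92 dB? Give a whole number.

The shortfall is 92 − 80 = 12.0 dB, and N units add 10·log₁₀ N, so need 10·log₁₀ N ≥ 12.0.
N ≥ 10^(12.0/10) = 15.849, so N = 16.

16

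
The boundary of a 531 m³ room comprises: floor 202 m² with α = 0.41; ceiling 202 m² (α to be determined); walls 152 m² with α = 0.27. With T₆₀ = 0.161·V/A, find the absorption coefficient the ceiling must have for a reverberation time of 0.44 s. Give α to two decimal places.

Required total absorption A = 0.161·531/0.44 = 194.30 m².
Absorption from the other surfaces = 202·0.41 + 152·0.27 = 123.86 m², so the ceiling must supply 70.44 m² over 202 m².
α = 70.44/202 = 0.349.

0.35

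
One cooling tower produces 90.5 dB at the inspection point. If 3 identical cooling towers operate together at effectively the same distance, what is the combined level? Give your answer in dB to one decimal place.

95.3 dB

L_total = L₁ + 10·log₁₀ N for N identical incoherent sources.
L_total = 90.5 + 10·log₁₀(3) = 90.5 + 4.771 = 95.27 dB.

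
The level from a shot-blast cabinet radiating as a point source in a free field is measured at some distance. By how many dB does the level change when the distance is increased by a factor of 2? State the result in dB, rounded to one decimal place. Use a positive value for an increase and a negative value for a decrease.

-6.0 dB

Point-source spreading: ΔL = −20·log₁₀(r₂/r₁).
ΔL = −20·log₁₀(2) = -6.02 dB.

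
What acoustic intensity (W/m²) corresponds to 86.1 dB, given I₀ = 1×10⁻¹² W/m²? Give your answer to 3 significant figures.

L = 10·log₁₀(I/I₀) ⇒ I = I₀·10^(L/10) = 10⁻¹² × 10^8.61.

0.000407 W/m²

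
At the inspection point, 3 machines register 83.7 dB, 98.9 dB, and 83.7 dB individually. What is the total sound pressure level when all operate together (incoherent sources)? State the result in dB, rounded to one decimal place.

99.2 dB

Incoherent sources combine by intensity addition: L_total = 10·log₁₀(Σ 10^(L_i/10)).
Σ 10^(L/10) = 10^(83.7/10) + 10^(98.9/10) + 10^(83.7/10) = 8.231e+09.
L_total = 10·log₁₀(8.231e+09) = 99.15 dB.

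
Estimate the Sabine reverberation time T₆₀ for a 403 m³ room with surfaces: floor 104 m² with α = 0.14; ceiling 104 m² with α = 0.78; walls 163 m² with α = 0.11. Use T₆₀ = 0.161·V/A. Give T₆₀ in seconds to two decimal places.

0.57 s

Total absorption A = 104·0.14 + 104·0.78 + 163·0.11 = 113.61 m² sabins.
T₆₀ = 0.161 × 403 / 113.61 = 0.571 s.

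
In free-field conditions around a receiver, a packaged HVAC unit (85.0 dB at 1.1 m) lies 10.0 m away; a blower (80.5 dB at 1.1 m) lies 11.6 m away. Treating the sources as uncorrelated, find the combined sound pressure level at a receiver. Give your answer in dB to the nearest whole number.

Propagate each source to the receiver with L = L_ref − 20·log₁₀(r/r_ref), then add intensities.
packaged HVAC unit: 85.0 − 20·log₁₀(10.0/1.1) = 85.0 − 19.17 = 65.83 dB.
blower: 80.5 − 20·log₁₀(11.6/1.1) = 80.5 − 20.46 = 60.04 dB.
Σ 10^(L/10) = 4.835e+06 → L_total = 10·log₁₀(4.835e+06) = 66.84 dB.

67 dB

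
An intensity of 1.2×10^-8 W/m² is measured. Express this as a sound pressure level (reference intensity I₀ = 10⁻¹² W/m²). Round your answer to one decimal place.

I/I₀ = 1.2×10^-8/10⁻¹² = 1.2×10^4, and L = 10·log₁₀(I/I₀).
L = 10·(0.0792 + 4) = 40.79 dB.

40.8 dB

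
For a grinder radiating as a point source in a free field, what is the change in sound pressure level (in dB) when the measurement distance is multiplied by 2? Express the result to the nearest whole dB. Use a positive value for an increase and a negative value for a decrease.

Point-source spreading: ΔL = −20·log₁₀(r₂/r₁).
ΔL = −20·log₁₀(2) = -6.02 dB.

-6 dB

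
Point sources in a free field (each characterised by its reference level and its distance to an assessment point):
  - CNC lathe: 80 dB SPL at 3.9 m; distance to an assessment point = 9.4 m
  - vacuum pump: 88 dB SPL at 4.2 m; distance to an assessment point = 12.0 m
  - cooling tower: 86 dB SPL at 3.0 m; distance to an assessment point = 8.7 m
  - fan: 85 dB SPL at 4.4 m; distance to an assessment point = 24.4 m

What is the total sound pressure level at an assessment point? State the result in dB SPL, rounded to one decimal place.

81.8 dB SPL

First find each source's level at the receiver (point-source: −20·log₁₀(r/r_ref)), then combine on an intensity basis.
CNC lathe: 80 − 20·log₁₀(9.4/3.9) = 80 − 7.64 = 72.36 dB SPL.
vacuum pump: 88 − 20·log₁₀(12.0/4.2) = 88 − 9.12 = 78.88 dB SPL.
cooling tower: 86 − 20·log₁₀(8.7/3.0) = 86 − 9.25 = 76.75 dB SPL.
fan: 85 − 20·log₁₀(24.4/4.4) = 85 − 14.88 = 70.12 dB SPL.
Σ 10^(L/10) = 1.521e+08 → L_total = 10·log₁₀(1.521e+08) = 81.82 dB SPL.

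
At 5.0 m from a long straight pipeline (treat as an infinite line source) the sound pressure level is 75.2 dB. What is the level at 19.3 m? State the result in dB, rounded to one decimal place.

Cylindrical spreading from a line source gives a 10·log₁₀(r₂/r₁) drop.
L₂ = 75.2 − 10·log₁₀(19.3/5.0) = 75.2 − 5.866 = 69.33 dB.

69.3 dB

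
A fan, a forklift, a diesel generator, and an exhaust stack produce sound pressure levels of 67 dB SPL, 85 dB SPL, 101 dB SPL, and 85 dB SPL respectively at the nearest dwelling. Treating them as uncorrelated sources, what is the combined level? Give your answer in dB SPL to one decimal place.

101.2 dB SPL

Incoherent sources combine by intensity addition: L_total = 10·log₁₀(Σ 10^(L_i/10)).
Σ 10^(L/10) = 10^(67/10) + 10^(85/10) + 10^(101/10) + 10^(85/10) = 1.323e+10.
L_total = 10·log₁₀(1.323e+10) = 101.21 dB SPL.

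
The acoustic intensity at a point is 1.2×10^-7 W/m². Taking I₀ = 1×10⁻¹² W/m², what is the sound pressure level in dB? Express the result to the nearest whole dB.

Dividing by I₀ shifts the exponent by 12: I/I₀ = 1.2×10^5.
L = 10·(0.0792 + 5) = 50.79 dB.

51 dB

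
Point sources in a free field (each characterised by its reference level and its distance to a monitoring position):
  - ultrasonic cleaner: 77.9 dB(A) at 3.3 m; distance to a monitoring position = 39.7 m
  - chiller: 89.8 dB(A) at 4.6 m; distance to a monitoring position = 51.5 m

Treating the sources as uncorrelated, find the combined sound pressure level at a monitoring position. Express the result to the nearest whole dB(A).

69 dB(A)

Apply inverse-square spreading to bring every level to the receiver, then sum 10^(L/10).
ultrasonic cleaner: 77.9 − 20·log₁₀(39.7/3.3) = 77.9 − 21.61 = 56.29 dB(A).
chiller: 89.8 − 20·log₁₀(51.5/4.6) = 89.8 − 20.98 = 68.82 dB(A).
Σ 10^(L/10) = 8.045e+06 → L_total = 10·log₁₀(8.045e+06) = 69.06 dB(A).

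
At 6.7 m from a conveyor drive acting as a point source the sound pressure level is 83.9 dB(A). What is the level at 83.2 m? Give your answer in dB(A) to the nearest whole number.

62 dB(A)

For a point source, L₂ = L₁ − 20·log₁₀(r₂/r₁).
L₂ = 83.9 − 20·log₁₀(83.2/6.7) = 83.9 − 21.881 = 62.02 dB(A).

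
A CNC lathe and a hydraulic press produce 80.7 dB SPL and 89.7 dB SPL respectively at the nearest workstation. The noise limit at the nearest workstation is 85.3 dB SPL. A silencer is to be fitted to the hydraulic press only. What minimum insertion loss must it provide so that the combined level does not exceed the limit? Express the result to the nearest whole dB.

6 dB

The untreated sources together contribute 10^(80.7/10) = 1.175e+08, i.e. 80.70 dB SPL.
To meet 85.3 dB SPL overall, the treated hydraulic press may contribute at most 10^(85.3/10) − 1.175e+08 = 2.214e+08, i.e. 83.45 dB SPL.
Required insertion loss = 89.7 − 83.45 = 6.25 dB.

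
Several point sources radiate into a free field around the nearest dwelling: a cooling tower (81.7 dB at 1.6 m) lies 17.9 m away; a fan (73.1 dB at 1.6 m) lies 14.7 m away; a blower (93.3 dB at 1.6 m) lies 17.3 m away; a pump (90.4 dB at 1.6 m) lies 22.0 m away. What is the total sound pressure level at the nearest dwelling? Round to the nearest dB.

Apply inverse-square spreading to bring every level to the receiver, then sum 10^(L/10).
cooling tower: 81.7 − 20·log₁₀(17.9/1.6) = 81.7 − 20.97 = 60.73 dB.
fan: 73.1 − 20·log₁₀(14.7/1.6) = 73.1 − 19.26 = 53.84 dB.
blower: 93.3 − 20·log₁₀(17.3/1.6) = 93.3 − 20.68 = 72.62 dB.
pump: 90.4 − 20·log₁₀(22.0/1.6) = 90.4 − 22.77 = 67.63 dB.
Σ 10^(L/10) = 2.551e+07 → L_total = 10·log₁₀(2.551e+07) = 74.07 dB.

74 dB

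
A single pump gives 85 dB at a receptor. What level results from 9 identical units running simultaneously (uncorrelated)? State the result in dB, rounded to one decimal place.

L_total = L₁ + 10·log₁₀ N for N identical incoherent sources.
L_total = 85 + 10·log₁₀(9) = 85 + 9.542 = 94.54 dB.

94.5 dB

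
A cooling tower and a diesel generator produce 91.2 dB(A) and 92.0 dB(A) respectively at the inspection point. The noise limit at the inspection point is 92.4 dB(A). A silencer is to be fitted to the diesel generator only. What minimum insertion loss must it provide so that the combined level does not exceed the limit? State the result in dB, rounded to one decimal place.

Everything except the diesel generator sums to 10^(91.2/10) = 1.318e+09 in linear terms, 91.20 dB(A).
To meet 92.4 dB(A) overall, the treated diesel generator may contribute at most 10^(92.4/10) − 1.318e+09 = 4.195e+08, i.e. 86.23 dB(A).
Required insertion loss = 92.0 − 86.23 = 5.77 dB.

5.8 dB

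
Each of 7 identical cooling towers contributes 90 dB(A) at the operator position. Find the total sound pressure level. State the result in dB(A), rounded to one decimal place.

L_total = L₁ + 10·log₁₀ N for N identical incoherent sources.
L_total = 90 + 10·log₁₀(7) = 90 + 8.451 = 98.45 dB(A).

98.5 dB(A)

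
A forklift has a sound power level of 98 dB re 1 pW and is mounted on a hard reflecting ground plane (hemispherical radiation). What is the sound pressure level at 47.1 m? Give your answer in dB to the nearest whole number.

Free-field hemispherical radiation: L_p = L_w − 10·log₁₀(2π·r²), r = 47.1 m.
2π·r² = 1.394e+04 m², 10·log₁₀ of that is 41.442 dB.
L_p = 98 − 41.442 = 56.56 dB.

57 dB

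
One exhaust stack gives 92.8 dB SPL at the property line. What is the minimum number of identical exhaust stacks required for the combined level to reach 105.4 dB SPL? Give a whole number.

19

The shortfall is 105.4 − 92.8 = 12.6 dB, and N units add 10·log₁₀ N, so need 10·log₁₀ N ≥ 12.6.
N ≥ 10^(12.6/10) = 18.197, so N = 19.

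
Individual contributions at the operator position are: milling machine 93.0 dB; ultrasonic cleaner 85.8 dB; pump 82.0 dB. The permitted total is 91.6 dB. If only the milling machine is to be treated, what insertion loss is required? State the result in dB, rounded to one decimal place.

Everything except the milling machine sums to 10^(85.8/10) + 10^(82.0/10) = 5.387e+08 in linear terms, 87.31 dB.
The limit corresponds to 10^(91.6/10) = 1.445e+09; subtracting the fixed part leaves 9.068e+08 for the milling machine, i.e. 89.57 dB.
So the milling machine must be reduced from 93.0 to 89.57 dB: IL = 3.43 dB.

3.4 dB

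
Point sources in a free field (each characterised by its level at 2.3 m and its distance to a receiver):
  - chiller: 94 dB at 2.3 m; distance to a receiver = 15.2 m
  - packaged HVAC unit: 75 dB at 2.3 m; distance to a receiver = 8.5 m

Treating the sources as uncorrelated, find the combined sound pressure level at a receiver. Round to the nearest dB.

Propagate each source to the receiver with L = L_ref − 20·log₁₀(r/r_ref), then add intensities.
chiller: 94 − 20·log₁₀(15.2/2.3) = 94 − 16.40 = 77.60 dB.
packaged HVAC unit: 75 − 20·log₁₀(8.5/2.3) = 75 − 11.35 = 63.65 dB.
Σ 10^(L/10) = 5.983e+07 → L_total = 10·log₁₀(5.983e+07) = 77.77 dB.

78 dB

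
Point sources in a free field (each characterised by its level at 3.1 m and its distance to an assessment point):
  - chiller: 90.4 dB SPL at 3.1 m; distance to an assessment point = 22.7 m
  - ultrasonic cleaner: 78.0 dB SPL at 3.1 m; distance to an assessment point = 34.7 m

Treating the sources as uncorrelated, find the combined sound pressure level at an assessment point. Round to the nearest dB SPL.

First find each source's level at the receiver (point-source: −20·log₁₀(r/r_ref)), then combine on an intensity basis.
chiller: 90.4 − 20·log₁₀(22.7/3.1) = 90.4 − 17.29 = 73.11 dB SPL.
ultrasonic cleaner: 78.0 − 20·log₁₀(34.7/3.1) = 78.0 − 20.98 = 57.02 dB SPL.
Σ 10^(L/10) = 2.095e+07 → L_total = 10·log₁₀(2.095e+07) = 73.21 dB SPL.

73 dB SPL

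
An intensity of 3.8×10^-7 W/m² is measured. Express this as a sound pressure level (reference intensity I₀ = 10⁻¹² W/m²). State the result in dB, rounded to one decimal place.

55.8 dB

Dividing by I₀ shifts the exponent by 12: I/I₀ = 3.8×10^5.
L = 10·(0.5798 + 5) = 55.80 dB.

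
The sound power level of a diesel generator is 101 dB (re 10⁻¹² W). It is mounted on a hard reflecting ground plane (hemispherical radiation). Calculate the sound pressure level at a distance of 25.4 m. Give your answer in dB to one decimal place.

The power spreads over a hemisphere of area 2π·r², so L_p = L_w − 10·log₁₀(2π·r²).
2π·r² = 4054 m², 10·log₁₀ of that is 36.078 dB.
L_p = 101 − 36.078 = 64.92 dB.

64.9 dB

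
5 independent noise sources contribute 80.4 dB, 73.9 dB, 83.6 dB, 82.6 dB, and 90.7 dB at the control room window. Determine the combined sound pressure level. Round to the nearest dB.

92 dB

Incoherent sources combine by intensity addition: L_total = 10·log₁₀(Σ 10^(L_i/10)).
Σ 10^(L/10) = 10^(80.4/10) + 10^(73.9/10) + 10^(83.6/10) + 10^(82.6/10) + 10^(90.7/10) = 1.720e+09.
L_total = 10·log₁₀(1.720e+09) = 92.36 dB.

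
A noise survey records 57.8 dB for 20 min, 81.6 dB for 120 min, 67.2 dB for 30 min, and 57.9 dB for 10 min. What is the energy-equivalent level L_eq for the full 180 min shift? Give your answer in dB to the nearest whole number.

The energy average is taken in the linear domain: L_eq = 10·log₁₀[(Σ tᵢ·10^(Lᵢ/10))/T], T = 180 min.
Σ tᵢ·10^(Lᵢ/10) = 20·10^(57.8/10) + 120·10^(81.6/10) + 30·10^(67.2/10) + 10·10^(57.9/10) = 1.752e+10.
L_eq = 10·log₁₀(1.752e+10/180) = 79.88 dB.

80 dB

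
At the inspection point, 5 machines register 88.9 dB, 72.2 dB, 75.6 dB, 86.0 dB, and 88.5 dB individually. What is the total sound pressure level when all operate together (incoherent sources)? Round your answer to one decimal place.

92.9 dB

For uncorrelated sources the intensities add, so convert each level to linear form, sum, and take 10·log₁₀ of the total.
Σ 10^(L/10) = 10^(88.9/10) + 10^(72.2/10) + 10^(75.6/10) + 10^(86.0/10) + 10^(88.5/10) = 1.935e+09.
L_total = 10·log₁₀(1.935e+09) = 92.87 dB.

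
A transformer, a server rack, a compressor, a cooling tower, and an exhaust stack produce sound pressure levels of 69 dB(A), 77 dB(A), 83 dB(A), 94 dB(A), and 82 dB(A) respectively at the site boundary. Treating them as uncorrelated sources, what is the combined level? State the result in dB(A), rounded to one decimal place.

For uncorrelated sources the intensities add, so convert each level to linear form, sum, and take 10·log₁₀ of the total.
Σ 10^(L/10) = 10^(69/10) + 10^(77/10) + 10^(83/10) + 10^(94/10) + 10^(82/10) = 2.928e+09.
L_total = 10·log₁₀(2.928e+09) = 94.67 dB(A).

94.7 dB(A)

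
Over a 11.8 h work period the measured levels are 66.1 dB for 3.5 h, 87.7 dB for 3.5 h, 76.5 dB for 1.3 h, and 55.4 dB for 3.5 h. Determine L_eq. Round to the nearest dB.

Weight each interval's intensity by its duration and average over T = 11.8 h:
Σ tᵢ·10^(Lᵢ/10) = 3.5·10^(66.1/10) + 3.5·10^(87.7/10) + 1.3·10^(76.5/10) + 3.5·10^(55.4/10) = 2.134e+09.
L_eq = 10·log₁₀(2.134e+09/11.8) = 82.57 dB.

83 dB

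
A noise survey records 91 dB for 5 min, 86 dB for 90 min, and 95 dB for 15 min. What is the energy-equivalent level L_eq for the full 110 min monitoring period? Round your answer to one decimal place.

L_eq = 10·log₁₀[(1/T)·Σ tᵢ·10^(Lᵢ/10)] with T = 110 min.
Σ tᵢ·10^(Lᵢ/10) = 5·10^(91/10) + 90·10^(86/10) + 15·10^(95/10) = 8.956e+10.
L_eq = 10·log₁₀(8.956e+10/110) = 89.11 dB.

89.1 dB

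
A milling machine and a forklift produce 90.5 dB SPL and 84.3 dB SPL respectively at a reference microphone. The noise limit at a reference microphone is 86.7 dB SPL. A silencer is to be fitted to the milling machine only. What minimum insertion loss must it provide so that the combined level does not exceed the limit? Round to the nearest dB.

Fixed contribution from the other source: Σ 10^(L/10) = 10^(84.3/10) = 2.692e+08 (84.30 dB SPL).
The limit corresponds to 10^(86.7/10) = 4.677e+08; subtracting the fixed part leaves 1.986e+08 for the milling machine, i.e. 82.98 dB SPL.
So the milling machine must be reduced from 90.5 to 82.98 dB SPL: IL = 7.52 dB.

8 dB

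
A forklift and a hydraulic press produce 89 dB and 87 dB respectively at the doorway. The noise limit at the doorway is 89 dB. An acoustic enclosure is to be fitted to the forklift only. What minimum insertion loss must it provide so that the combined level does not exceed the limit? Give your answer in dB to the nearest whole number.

4 dB

The untreated sources together contribute 10^(87/10) = 5.012e+08, i.e. 87.00 dB.
The limit corresponds to 10^(89/10) = 7.943e+08; subtracting the fixed part leaves 2.931e+08 for the forklift, i.e. 84.67 dB.
Required insertion loss = 89 − 84.67 = 4.33 dB.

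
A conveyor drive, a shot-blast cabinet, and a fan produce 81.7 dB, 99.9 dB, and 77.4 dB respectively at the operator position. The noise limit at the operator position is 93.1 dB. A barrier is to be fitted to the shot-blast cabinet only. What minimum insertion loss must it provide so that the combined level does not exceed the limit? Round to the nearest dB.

7 dB

Fixed contribution from the other sources: Σ 10^(L/10) = 10^(81.7/10) + 10^(77.4/10) = 2.029e+08 (83.07 dB).
To meet 93.1 dB overall, the treated shot-blast cabinet may contribute at most 10^(93.1/10) − 2.029e+08 = 1.839e+09, i.e. 92.65 dB.
So the shot-blast cabinet must be reduced from 99.9 to 92.65 dB: IL = 7.25 dB.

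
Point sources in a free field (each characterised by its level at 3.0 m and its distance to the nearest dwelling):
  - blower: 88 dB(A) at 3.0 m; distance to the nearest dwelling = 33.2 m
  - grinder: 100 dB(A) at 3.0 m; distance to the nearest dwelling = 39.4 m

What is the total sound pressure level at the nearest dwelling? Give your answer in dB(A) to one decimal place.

78.0 dB(A)

First find each source's level at the receiver (point-source: −20·log₁₀(r/r_ref)), then combine on an intensity basis.
blower: 88 − 20·log₁₀(33.2/3.0) = 88 − 20.88 = 67.12 dB(A).
grinder: 100 − 20·log₁₀(39.4/3.0) = 100 − 22.37 = 77.63 dB(A).
Σ 10^(L/10) = 6.313e+07 → L_total = 10·log₁₀(6.313e+07) = 78.00 dB(A).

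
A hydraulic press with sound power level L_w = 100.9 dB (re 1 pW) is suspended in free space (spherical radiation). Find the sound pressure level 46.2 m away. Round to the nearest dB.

L_p = L_w − 10·log₁₀(4π·r²) with r = 46.2 m.
4π·r² = 2.682e+04 m², 10·log₁₀ of that is 44.285 dB.
L_p = 100.9 − 44.285 = 56.62 dB.

57 dB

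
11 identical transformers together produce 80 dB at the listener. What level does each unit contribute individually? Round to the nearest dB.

For N identical incoherent sources L_total = L₁ + 10·log₁₀ N, so L₁ = 80 − 10·log₁₀(11) = 80 − 10.414.

70 dB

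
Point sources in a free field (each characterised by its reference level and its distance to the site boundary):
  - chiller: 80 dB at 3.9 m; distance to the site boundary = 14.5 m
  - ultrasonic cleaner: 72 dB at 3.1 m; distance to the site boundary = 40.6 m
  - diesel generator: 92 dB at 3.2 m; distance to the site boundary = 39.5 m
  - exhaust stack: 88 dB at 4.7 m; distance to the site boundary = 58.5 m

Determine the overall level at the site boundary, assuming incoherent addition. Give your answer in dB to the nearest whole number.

First find each source's level at the receiver (point-source: −20·log₁₀(r/r_ref)), then combine on an intensity basis.
chiller: 80 − 20·log₁₀(14.5/3.9) = 80 − 11.41 = 68.59 dB.
ultrasonic cleaner: 72 − 20·log₁₀(40.6/3.1) = 72 − 22.34 = 49.66 dB.
diesel generator: 92 − 20·log₁₀(39.5/3.2) = 92 − 21.83 = 70.17 dB.
exhaust stack: 88 − 20·log₁₀(58.5/4.7) = 88 − 21.90 = 66.10 dB.
Σ 10^(L/10) = 2.180e+07 → L_total = 10·log₁₀(2.180e+07) = 73.38 dB.

73 dB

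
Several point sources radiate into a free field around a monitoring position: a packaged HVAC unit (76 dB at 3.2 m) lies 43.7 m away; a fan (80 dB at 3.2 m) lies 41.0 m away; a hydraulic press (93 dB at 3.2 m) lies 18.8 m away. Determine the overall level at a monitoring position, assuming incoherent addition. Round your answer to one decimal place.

Propagate each source to the receiver with L = L_ref − 20·log₁₀(r/r_ref), then add intensities.
packaged HVAC unit: 76 − 20·log₁₀(43.7/3.2) = 76 − 22.71 = 53.29 dB.
fan: 80 − 20·log₁₀(41.0/3.2) = 80 − 22.15 = 57.85 dB.
hydraulic press: 93 − 20·log₁₀(18.8/3.2) = 93 − 15.38 = 77.62 dB.
Σ 10^(L/10) = 5.863e+07 → L_total = 10·log₁₀(5.863e+07) = 77.68 dB.

77.7 dB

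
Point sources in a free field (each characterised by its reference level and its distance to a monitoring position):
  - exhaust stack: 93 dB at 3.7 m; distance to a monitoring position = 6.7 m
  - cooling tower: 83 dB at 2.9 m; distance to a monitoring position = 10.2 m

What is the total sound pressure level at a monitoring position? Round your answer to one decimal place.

88.0 dB

First find each source's level at the receiver (point-source: −20·log₁₀(r/r_ref)), then combine on an intensity basis.
exhaust stack: 93 − 20·log₁₀(6.7/3.7) = 93 − 5.16 = 87.84 dB.
cooling tower: 83 − 20·log₁₀(10.2/2.9) = 83 − 10.92 = 72.08 dB.
Σ 10^(L/10) = 6.246e+08 → L_total = 10·log₁₀(6.246e+08) = 87.96 dB.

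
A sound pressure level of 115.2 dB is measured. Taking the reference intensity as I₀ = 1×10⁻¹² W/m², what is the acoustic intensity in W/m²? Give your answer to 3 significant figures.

0.331 W/m²

I = I₀·10^(L/10) = 10⁻¹² × 10^(115.2/10) = 10^(-0.480).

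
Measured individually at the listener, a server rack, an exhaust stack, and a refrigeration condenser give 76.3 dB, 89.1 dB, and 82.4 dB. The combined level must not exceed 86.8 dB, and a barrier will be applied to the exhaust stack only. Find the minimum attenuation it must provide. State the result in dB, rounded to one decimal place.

Fixed contribution from the other sources: Σ 10^(L/10) = 10^(76.3/10) + 10^(82.4/10) = 2.164e+08 (83.35 dB).
The limit corresponds to 10^(86.8/10) = 4.786e+08; subtracting the fixed part leaves 2.622e+08 for the exhaust stack, i.e. 84.19 dB.
Required insertion loss = 89.1 − 84.19 = 4.91 dB.

4.9 dB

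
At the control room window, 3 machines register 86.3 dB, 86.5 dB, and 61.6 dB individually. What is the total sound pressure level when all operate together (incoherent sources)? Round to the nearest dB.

89 dB

Incoherent sources combine by intensity addition: L_total = 10·log₁₀(Σ 10^(L_i/10)).
Σ 10^(L/10) = 10^(86.3/10) + 10^(86.5/10) + 10^(61.6/10) = 8.747e+08.
L_total = 10·log₁₀(8.747e+08) = 89.42 dB.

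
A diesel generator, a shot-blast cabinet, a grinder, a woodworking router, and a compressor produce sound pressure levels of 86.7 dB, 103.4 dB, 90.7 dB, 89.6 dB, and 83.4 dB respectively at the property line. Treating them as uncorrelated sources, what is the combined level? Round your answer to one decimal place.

103.9 dB

Incoherent sources combine by intensity addition: L_total = 10·log₁₀(Σ 10^(L_i/10)).
Σ 10^(L/10) = 10^(86.7/10) + 10^(103.4/10) + 10^(90.7/10) + 10^(89.6/10) + 10^(83.4/10) = 2.465e+10.
L_total = 10·log₁₀(2.465e+10) = 103.92 dB.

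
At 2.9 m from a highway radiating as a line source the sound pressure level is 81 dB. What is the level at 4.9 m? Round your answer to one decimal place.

78.7 dB

Line-source attenuation: ΔL = 10·log₁₀(r₂/r₁) = 10·log₁₀(4.9/2.9) = 2.278 dB.
L₂ = 81 − 10·log₁₀(4.9/2.9) = 81 − 2.278 = 78.72 dB.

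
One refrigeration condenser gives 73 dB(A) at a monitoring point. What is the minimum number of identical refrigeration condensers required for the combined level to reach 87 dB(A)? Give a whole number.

Need L₁ + 10·log₁₀ N ≥ 87, i.e. log₁₀ N ≥ 1.40.
N ≥ 10^(14.0/10) = 25.119, so N = 26.

26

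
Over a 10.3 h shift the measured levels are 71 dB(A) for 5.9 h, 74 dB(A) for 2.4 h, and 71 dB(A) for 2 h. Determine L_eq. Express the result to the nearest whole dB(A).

The energy average is taken in the linear domain: L_eq = 10·log₁₀[(Σ tᵢ·10^(Lᵢ/10))/T], T = 10.3 h.
Σ tᵢ·10^(Lᵢ/10) = 5.9·10^(71/10) + 2.4·10^(74/10) + 2·10^(71/10) = 1.597e+08.
L_eq = 10·log₁₀(1.597e+08/10.3) = 71.91 dB(A).

72 dB(A)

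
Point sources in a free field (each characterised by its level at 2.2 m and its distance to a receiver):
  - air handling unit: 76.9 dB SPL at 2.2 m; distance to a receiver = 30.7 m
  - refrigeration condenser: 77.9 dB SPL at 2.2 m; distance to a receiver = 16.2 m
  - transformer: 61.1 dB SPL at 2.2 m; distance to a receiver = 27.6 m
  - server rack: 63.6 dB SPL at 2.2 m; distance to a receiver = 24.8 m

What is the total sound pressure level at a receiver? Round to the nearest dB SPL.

First find each source's level at the receiver (point-source: −20·log₁₀(r/r_ref)), then combine on an intensity basis.
air handling unit: 76.9 − 20·log₁₀(30.7/2.2) = 76.9 − 22.89 = 54.01 dB SPL.
refrigeration condenser: 77.9 − 20·log₁₀(16.2/2.2) = 77.9 − 17.34 = 60.56 dB SPL.
transformer: 61.1 − 20·log₁₀(27.6/2.2) = 61.1 − 21.97 = 39.13 dB SPL.
server rack: 63.6 − 20·log₁₀(24.8/2.2) = 63.6 − 21.04 = 42.56 dB SPL.
Σ 10^(L/10) = 1.415e+06 → L_total = 10·log₁₀(1.415e+06) = 61.51 dB SPL.

62 dB SPL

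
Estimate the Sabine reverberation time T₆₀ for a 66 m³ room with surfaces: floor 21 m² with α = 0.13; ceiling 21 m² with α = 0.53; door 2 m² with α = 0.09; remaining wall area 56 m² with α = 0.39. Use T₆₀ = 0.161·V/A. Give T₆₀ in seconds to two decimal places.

0.30 s

A = Σ Sᵢαᵢ = 21·0.13 + 21·0.53 + 2·0.09 + 56·0.39 = 35.88 m².
T₆₀ = 0.161·V/A = 0.161·66/35.88 = 0.296 s.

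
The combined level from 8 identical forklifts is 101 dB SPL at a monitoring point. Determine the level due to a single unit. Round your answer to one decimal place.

92.0 dB SPL

Dividing the total intensity by 8 lowers the level by 10·log₁₀ 8 = 9.031 dB: L₁ = 101 − 9.031.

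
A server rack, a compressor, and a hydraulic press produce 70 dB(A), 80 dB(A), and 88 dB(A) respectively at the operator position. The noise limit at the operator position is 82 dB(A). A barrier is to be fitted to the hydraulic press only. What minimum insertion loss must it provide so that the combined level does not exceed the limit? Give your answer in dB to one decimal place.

11.1 dB

The untreated sources together contribute 10^(70/10) + 10^(80/10) = 1.100e+08, i.e. 80.41 dB(A).
The limit corresponds to 10^(82/10) = 1.585e+08; subtracting the fixed part leaves 4.849e+07 for the hydraulic press, i.e. 76.86 dB(A).
Required insertion loss = 88 − 76.86 = 11.14 dB.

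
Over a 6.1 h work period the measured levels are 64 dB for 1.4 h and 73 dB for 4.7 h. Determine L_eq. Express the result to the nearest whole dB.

72 dB

The energy average is taken in the linear domain: L_eq = 10·log₁₀[(Σ tᵢ·10^(Lᵢ/10))/T], T = 6.1 h.
Σ tᵢ·10^(Lᵢ/10) = 1.4·10^(64/10) + 4.7·10^(73/10) = 9.729e+07.
L_eq = 10·log₁₀(9.729e+07/6.1) = 72.03 dB.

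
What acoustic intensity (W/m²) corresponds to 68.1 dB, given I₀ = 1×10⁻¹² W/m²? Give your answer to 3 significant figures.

L = 10·log₁₀(I/I₀) ⇒ I = I₀·10^(L/10) = 10⁻¹² × 10^6.81.

6.46e-06 W/m²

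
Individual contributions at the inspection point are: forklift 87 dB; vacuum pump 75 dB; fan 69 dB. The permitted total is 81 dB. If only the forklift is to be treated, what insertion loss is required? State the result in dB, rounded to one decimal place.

7.6 dB

Fixed contribution from the other sources: Σ 10^(L/10) = 10^(75/10) + 10^(69/10) = 3.957e+07 (75.97 dB).
To meet 81 dB overall, the treated forklift may contribute at most 10^(81/10) − 3.957e+07 = 8.633e+07, i.e. 79.36 dB.
So the forklift must be reduced from 87 to 79.36 dB: IL = 7.64 dB.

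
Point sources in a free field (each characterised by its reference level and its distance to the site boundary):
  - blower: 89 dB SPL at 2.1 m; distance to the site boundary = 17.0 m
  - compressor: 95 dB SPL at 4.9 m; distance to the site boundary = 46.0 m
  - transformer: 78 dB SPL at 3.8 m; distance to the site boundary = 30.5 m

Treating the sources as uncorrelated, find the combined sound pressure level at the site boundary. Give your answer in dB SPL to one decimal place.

First find each source's level at the receiver (point-source: −20·log₁₀(r/r_ref)), then combine on an intensity basis.
blower: 89 − 20·log₁₀(17.0/2.1) = 89 − 18.16 = 70.84 dB SPL.
compressor: 95 − 20·log₁₀(46.0/4.9) = 95 − 19.45 = 75.55 dB SPL.
transformer: 78 − 20·log₁₀(30.5/3.8) = 78 − 18.09 = 59.91 dB SPL.
Σ 10^(L/10) = 4.898e+07 → L_total = 10·log₁₀(4.898e+07) = 76.90 dB SPL.

76.9 dB SPL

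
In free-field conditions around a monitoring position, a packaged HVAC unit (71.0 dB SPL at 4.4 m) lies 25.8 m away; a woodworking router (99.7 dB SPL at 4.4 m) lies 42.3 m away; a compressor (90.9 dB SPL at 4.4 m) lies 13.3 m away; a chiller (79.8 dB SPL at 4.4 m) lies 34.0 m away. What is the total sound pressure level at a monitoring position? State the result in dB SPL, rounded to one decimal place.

83.8 dB SPL

Propagate each source to the receiver with L = L_ref − 20·log₁₀(r/r_ref), then add intensities.
packaged HVAC unit: 71.0 − 20·log₁₀(25.8/4.4) = 71.0 − 15.36 = 55.64 dB SPL.
woodworking router: 99.7 − 20·log₁₀(42.3/4.4) = 99.7 − 19.66 = 80.04 dB SPL.
compressor: 90.9 − 20·log₁₀(13.3/4.4) = 90.9 − 9.61 = 81.29 dB SPL.
chiller: 79.8 − 20·log₁₀(34.0/4.4) = 79.8 − 17.76 = 62.04 dB SPL.
Σ 10^(L/10) = 2.376e+08 → L_total = 10·log₁₀(2.376e+08) = 83.76 dB SPL.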